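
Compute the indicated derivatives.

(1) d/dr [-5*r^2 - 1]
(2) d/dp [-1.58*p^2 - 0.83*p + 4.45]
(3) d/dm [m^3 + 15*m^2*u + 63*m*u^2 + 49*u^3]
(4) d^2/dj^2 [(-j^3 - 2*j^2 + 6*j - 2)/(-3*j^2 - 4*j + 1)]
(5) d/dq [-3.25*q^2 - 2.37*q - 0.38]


(1) = -10*r
(2) = -3.16*p - 0.83
(3) = 3*m^2 + 30*m*u + 63*u^2
(4) = 2*(-59*j^3 + 60*j^2 + 21*j + 16)/(27*j^6 + 108*j^5 + 117*j^4 - 8*j^3 - 39*j^2 + 12*j - 1)
(5) = -6.5*q - 2.37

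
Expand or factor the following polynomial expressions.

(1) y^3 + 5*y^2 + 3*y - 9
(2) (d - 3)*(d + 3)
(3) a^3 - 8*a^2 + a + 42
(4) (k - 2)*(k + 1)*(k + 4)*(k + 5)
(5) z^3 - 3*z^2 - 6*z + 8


(1) = (y - 1)*(y + 3)^2
(2) = d^2 - 9
(3) = (a - 7)*(a - 3)*(a + 2)
(4) = k^4 + 8*k^3 + 9*k^2 - 38*k - 40
(5) = (z - 4)*(z - 1)*(z + 2)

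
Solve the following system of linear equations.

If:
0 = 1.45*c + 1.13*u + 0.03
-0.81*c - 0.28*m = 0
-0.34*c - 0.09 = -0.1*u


Then:
c = -0.20
m = 0.57
u = 0.23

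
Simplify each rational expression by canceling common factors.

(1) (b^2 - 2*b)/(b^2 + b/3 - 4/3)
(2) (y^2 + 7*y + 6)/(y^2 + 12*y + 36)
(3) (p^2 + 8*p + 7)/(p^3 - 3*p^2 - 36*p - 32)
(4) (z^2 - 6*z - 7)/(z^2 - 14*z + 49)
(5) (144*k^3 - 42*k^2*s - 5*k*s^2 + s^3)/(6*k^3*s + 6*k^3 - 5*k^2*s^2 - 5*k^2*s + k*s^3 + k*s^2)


(1) = (3*b^2 - 6*b)/(3*b^2 + b - 4)
(2) = (y + 1)/(y + 6)
(3) = (p + 7)/(p^2 - 4*p - 32)
(4) = (z + 1)/(z - 7)
(5) = (-48*k^2 - 2*k*s + s^2)/(-2*k^2*s - 2*k^2 + k*s^2 + k*s)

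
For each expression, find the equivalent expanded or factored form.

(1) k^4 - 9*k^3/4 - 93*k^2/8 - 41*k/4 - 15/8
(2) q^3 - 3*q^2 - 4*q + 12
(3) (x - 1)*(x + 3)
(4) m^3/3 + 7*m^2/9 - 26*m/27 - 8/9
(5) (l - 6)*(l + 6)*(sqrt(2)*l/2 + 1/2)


(1) = (k - 5)*(k + 1/4)*(k + 1)*(k + 3/2)
(2) = (q - 3)*(q - 2)*(q + 2)
(3) = x^2 + 2*x - 3
(4) = (m/3 + 1)*(m - 4/3)*(m + 2/3)
(5) = sqrt(2)*l^3/2 + l^2/2 - 18*sqrt(2)*l - 18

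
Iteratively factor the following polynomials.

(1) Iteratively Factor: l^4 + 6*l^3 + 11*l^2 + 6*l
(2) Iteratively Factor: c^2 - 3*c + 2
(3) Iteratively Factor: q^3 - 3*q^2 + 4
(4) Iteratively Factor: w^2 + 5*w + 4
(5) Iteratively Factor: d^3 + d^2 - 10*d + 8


(1) = (l + 1)*(l^3 + 5*l^2 + 6*l) = l*(l + 1)*(l^2 + 5*l + 6) = l*(l + 1)*(l + 2)*(l + 3)
(2) = (c - 2)*(c - 1)
(3) = (q - 2)*(q^2 - q - 2) = (q - 2)^2*(q + 1)
(4) = (w + 4)*(w + 1)
(5) = (d + 4)*(d^2 - 3*d + 2) = (d - 1)*(d + 4)*(d - 2)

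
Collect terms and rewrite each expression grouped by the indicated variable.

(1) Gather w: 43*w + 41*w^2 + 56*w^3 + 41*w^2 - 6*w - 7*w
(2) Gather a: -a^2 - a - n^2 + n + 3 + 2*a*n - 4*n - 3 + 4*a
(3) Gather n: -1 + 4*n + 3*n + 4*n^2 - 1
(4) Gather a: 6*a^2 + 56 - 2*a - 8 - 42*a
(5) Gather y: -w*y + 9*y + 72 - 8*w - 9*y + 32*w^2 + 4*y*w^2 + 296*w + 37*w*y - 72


(1) = 56*w^3 + 82*w^2 + 30*w
(2) = -a^2 + a*(2*n + 3) - n^2 - 3*n
(3) = 4*n^2 + 7*n - 2
(4) = 6*a^2 - 44*a + 48
(5) = 32*w^2 + 288*w + y*(4*w^2 + 36*w)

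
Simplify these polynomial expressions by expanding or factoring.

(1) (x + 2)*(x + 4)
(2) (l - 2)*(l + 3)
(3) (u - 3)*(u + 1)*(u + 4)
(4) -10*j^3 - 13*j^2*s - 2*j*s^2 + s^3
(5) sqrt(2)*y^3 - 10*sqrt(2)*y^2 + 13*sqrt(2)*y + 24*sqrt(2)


(1) = x^2 + 6*x + 8
(2) = l^2 + l - 6
(3) = u^3 + 2*u^2 - 11*u - 12
(4) = (-5*j + s)*(j + s)*(2*j + s)
(5) = (y - 8)*(y - 3)*(sqrt(2)*y + sqrt(2))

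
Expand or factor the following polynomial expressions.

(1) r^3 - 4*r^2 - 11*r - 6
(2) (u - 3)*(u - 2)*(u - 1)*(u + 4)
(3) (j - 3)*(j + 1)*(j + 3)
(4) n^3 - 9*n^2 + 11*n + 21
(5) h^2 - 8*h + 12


(1) = (r - 6)*(r + 1)^2
(2) = u^4 - 2*u^3 - 13*u^2 + 38*u - 24
(3) = j^3 + j^2 - 9*j - 9
(4) = (n - 7)*(n - 3)*(n + 1)
(5) = (h - 6)*(h - 2)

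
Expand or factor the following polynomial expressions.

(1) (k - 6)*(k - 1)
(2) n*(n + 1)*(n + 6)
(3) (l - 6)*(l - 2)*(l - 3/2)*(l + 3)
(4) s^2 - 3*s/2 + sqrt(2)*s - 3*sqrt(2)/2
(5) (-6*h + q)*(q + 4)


(1) = k^2 - 7*k + 6
(2) = n^3 + 7*n^2 + 6*n
(3) = l^4 - 13*l^3/2 - 9*l^2/2 + 54*l - 54
(4) = (s - 3/2)*(s + sqrt(2))
(5) = -6*h*q - 24*h + q^2 + 4*q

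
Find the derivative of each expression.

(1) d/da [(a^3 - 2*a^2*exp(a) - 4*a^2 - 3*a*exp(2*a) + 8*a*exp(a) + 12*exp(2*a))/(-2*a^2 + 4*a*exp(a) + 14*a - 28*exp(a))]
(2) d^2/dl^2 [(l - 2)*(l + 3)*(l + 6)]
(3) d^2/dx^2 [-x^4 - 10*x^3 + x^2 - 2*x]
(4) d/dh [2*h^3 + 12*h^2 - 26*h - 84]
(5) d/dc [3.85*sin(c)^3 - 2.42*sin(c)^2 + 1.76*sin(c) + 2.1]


(1) = ((a^2 - 2*a*exp(a) - 7*a + 14*exp(a))*(2*a^2*exp(a) - 3*a^2 + 6*a*exp(2*a) - 4*a*exp(a) + 8*a - 21*exp(2*a) - 8*exp(a)) - (2*a*exp(a) - 2*a - 12*exp(a) + 7)*(a^3 - 2*a^2*exp(a) - 4*a^2 - 3*a*exp(2*a) + 8*a*exp(a) + 12*exp(2*a)))/(2*(a^2 - 2*a*exp(a) - 7*a + 14*exp(a))^2)
(2) = 6*l + 14
(3) = -12*x^2 - 60*x + 2
(4) = 6*h^2 + 24*h - 26
(5) = (11.55*sin(c)^2 - 4.84*sin(c) + 1.76)*cos(c)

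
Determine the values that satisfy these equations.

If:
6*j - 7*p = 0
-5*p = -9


Then:
j = 21/10
p = 9/5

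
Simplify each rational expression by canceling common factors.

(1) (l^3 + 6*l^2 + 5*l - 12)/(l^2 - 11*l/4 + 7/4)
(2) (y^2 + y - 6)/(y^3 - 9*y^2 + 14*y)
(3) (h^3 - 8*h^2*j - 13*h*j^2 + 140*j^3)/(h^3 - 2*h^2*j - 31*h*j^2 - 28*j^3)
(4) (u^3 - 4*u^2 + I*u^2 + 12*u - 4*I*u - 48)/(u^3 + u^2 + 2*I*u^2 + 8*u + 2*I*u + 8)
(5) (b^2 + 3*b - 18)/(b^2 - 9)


(1) = (4*l^2 + 28*l + 48)/(4*l - 7)
(2) = (y + 3)/(y^2 - 7*y)
(3) = (h - 5*j)/(h + j)
(4) = (u^2 + u*(-4 - 3*I) + 12*I)/(u^2 + u*(1 - 2*I) - 2*I)
(5) = (b + 6)/(b + 3)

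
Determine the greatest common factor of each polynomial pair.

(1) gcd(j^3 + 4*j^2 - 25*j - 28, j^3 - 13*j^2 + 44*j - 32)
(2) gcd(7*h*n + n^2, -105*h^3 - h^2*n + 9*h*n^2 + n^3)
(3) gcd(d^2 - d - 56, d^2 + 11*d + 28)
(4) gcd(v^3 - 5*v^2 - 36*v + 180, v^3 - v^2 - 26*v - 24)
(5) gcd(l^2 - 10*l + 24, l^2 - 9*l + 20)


(1) = gcd((j - 4)*(j + 1)*(j + 7), (j - 8)*(j - 4)*(j - 1)) = j - 4
(2) = gcd(n*(7*h + n), (-3*h + n)*(5*h + n)*(7*h + n)) = 7*h + n
(3) = d + 7
(4) = gcd((v - 6)*(v - 5)*(v + 6), (v - 6)*(v + 1)*(v + 4)) = v - 6
(5) = gcd((l - 6)*(l - 4), (l - 5)*(l - 4)) = l - 4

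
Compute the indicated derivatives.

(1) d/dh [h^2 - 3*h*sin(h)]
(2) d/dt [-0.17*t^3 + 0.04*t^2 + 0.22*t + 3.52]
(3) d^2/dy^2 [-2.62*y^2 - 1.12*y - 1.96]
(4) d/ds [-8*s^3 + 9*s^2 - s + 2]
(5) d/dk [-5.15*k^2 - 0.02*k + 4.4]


(1) = -3*h*cos(h) + 2*h - 3*sin(h)
(2) = -0.51*t^2 + 0.08*t + 0.22
(3) = -5.24000000000000
(4) = -24*s^2 + 18*s - 1
(5) = -10.3*k - 0.02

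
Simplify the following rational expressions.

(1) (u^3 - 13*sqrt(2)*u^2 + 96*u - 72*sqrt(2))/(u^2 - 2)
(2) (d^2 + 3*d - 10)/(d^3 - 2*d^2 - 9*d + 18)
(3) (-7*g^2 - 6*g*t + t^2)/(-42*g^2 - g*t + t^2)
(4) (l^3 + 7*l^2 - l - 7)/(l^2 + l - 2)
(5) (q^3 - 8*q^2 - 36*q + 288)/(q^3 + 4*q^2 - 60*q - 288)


(1) = (u^2 - 12*sqrt(2)*u + 72)/(u + sqrt(2))
(2) = (d + 5)/(d^2 - 9)
(3) = (g + t)/(6*g + t)
(4) = (l^2 + 8*l + 7)/(l + 2)
(5) = (q - 6)/(q + 6)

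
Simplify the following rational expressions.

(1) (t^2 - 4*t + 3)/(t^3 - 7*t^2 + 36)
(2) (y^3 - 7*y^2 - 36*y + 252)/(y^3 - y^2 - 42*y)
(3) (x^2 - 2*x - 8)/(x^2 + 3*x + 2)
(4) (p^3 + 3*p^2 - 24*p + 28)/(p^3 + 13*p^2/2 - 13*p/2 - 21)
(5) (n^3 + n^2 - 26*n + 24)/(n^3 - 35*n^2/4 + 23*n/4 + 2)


(1) = (t - 1)/(t^2 - 4*t - 12)
(2) = (y - 6)/y
(3) = (x - 4)/(x + 1)
(4) = (2*p - 4)/(2*p + 3)
(5) = (4*n^2 + 8*n - 96)/(4*n^2 - 31*n - 8)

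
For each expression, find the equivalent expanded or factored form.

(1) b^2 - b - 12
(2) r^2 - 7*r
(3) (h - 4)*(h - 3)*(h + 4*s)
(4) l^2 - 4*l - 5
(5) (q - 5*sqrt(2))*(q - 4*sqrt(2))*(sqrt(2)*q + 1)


(1) = (b - 4)*(b + 3)
(2) = r*(r - 7)
(3) = h^3 + 4*h^2*s - 7*h^2 - 28*h*s + 12*h + 48*s
(4) = (l - 5)*(l + 1)
(5) = sqrt(2)*q^3 - 17*q^2 + 31*sqrt(2)*q + 40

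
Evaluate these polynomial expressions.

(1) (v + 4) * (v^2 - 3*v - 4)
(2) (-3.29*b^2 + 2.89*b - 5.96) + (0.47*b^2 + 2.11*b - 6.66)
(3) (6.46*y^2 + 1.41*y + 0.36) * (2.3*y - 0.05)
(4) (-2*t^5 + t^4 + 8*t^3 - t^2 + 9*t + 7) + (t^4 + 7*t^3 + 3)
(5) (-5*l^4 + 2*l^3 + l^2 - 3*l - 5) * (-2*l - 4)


(1) = v^3 + v^2 - 16*v - 16
(2) = -2.82*b^2 + 5.0*b - 12.62
(3) = 14.858*y^3 + 2.92*y^2 + 0.7575*y - 0.018
(4) = -2*t^5 + 2*t^4 + 15*t^3 - t^2 + 9*t + 10
(5) = 10*l^5 + 16*l^4 - 10*l^3 + 2*l^2 + 22*l + 20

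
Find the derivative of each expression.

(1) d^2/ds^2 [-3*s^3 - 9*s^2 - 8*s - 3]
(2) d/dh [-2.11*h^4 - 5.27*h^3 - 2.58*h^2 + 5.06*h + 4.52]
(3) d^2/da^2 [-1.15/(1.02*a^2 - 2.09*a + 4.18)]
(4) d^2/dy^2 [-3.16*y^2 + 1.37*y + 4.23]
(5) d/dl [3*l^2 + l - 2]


(1) = -18*s - 18
(2) = -8.44*h^3 - 15.81*h^2 - 5.16*h + 5.06
(3) = (2.39292*a^2 - 4.90314*a - 1.15*(2.04*a - 2.09)*(4.08*a - 4.18) + 9.80628)/(1.02*a^2 - 2.09*a + 4.18)^3
(4) = -6.32000000000000
(5) = 6*l + 1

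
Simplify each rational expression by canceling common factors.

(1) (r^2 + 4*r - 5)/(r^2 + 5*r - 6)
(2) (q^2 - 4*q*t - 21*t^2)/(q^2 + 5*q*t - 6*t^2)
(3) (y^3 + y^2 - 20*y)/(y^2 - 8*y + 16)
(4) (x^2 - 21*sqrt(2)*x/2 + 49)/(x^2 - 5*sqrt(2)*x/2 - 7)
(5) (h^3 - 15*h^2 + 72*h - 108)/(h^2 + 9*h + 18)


(1) = (r + 5)/(r + 6)
(2) = (q^2 - 4*q*t - 21*t^2)/(q^2 + 5*q*t - 6*t^2)
(3) = (y^2 + 5*y)/(y - 4)
(4) = (4*x - 28*sqrt(2))/(4*x + 4*sqrt(2))
(5) = (h^3 - 15*h^2 + 72*h - 108)/(h^2 + 9*h + 18)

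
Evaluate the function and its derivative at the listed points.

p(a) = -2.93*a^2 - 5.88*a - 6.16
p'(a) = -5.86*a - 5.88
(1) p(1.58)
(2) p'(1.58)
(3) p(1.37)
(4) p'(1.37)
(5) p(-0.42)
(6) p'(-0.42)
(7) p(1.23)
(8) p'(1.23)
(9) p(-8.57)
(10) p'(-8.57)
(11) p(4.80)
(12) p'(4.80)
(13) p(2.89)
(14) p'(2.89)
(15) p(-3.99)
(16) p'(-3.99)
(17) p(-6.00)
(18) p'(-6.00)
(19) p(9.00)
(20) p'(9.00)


(1) = -22.76
(2) = -15.14
(3) = -19.71
(4) = -13.91
(5) = -4.21
(6) = -3.42
(7) = -17.83
(8) = -13.09
(9) = -170.96
(10) = 44.34
(11) = -101.89
(12) = -34.01
(13) = -47.62
(14) = -22.82
(15) = -29.34
(16) = 17.50
(17) = -76.36
(18) = 29.28
(19) = -296.41
(20) = -58.62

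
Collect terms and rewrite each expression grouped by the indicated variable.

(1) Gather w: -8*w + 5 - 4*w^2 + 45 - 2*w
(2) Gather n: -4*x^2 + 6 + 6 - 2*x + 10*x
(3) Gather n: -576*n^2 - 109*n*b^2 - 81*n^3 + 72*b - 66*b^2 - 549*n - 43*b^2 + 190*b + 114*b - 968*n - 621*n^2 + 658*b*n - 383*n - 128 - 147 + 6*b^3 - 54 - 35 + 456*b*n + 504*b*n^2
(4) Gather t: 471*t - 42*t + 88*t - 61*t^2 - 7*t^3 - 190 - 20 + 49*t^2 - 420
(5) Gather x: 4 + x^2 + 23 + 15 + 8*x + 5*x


(1) = -4*w^2 - 10*w + 50
(2) = -4*x^2 + 8*x + 12
(3) = 6*b^3 - 109*b^2 + 376*b - 81*n^3 + n^2*(504*b - 1197) + n*(-109*b^2 + 1114*b - 1900) - 364
(4) = -7*t^3 - 12*t^2 + 517*t - 630
(5) = x^2 + 13*x + 42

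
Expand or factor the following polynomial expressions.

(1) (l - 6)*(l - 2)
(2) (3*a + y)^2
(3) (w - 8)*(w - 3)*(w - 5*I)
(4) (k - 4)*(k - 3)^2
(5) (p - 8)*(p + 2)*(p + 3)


(1) = l^2 - 8*l + 12
(2) = 9*a^2 + 6*a*y + y^2
(3) = w^3 - 11*w^2 - 5*I*w^2 + 24*w + 55*I*w - 120*I
(4) = k^3 - 10*k^2 + 33*k - 36
(5) = p^3 - 3*p^2 - 34*p - 48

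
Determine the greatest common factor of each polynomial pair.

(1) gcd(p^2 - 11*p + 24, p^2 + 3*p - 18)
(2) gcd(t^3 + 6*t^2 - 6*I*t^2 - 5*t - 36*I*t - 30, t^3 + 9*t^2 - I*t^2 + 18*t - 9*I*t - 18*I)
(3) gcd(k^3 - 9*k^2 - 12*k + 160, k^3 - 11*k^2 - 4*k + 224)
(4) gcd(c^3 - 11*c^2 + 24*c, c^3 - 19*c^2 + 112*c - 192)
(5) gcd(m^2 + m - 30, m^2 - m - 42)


(1) = gcd((p - 8)*(p - 3), (p - 3)*(p + 6)) = p - 3
(2) = t^2 + t*(6 - I) - 6*I
(3) = k^2 - 4*k - 32
(4) = c^2 - 11*c + 24
(5) = m + 6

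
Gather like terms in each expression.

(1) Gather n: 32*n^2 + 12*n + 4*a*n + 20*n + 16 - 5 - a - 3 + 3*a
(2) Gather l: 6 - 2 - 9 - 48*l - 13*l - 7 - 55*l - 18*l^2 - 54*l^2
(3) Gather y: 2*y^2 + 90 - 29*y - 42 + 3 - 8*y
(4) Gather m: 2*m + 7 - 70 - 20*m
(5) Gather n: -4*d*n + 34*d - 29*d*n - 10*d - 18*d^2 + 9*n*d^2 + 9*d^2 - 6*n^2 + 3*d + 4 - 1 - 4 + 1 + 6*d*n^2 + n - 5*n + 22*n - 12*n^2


(1) = 2*a + 32*n^2 + n*(4*a + 32) + 8
(2) = -72*l^2 - 116*l - 12
(3) = 2*y^2 - 37*y + 51
(4) = -18*m - 63
(5) = -9*d^2 + 27*d + n^2*(6*d - 18) + n*(9*d^2 - 33*d + 18)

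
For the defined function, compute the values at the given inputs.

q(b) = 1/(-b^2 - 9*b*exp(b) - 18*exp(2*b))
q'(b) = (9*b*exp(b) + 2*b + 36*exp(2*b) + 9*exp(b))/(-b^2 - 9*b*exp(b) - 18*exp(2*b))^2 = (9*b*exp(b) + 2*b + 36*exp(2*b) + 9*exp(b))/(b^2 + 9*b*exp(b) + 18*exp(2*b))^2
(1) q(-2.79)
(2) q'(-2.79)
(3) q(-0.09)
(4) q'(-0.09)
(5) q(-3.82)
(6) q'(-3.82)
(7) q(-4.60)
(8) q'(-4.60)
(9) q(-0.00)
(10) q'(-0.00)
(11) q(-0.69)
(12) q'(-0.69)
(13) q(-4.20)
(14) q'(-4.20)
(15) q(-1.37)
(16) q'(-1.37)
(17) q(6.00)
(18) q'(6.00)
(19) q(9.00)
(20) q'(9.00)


(1) = -0.16
(2) = -0.16
(3) = -0.07
(4) = 0.18
(5) = -0.07
(6) = -0.04
(7) = -0.05
(8) = -0.02
(9) = -0.06
(10) = 0.14
(11) = -0.53
(12) = 2.54
(13) = -0.06
(14) = -0.03
(15) = 10.64
(16) = -142.87
(17) = -0.00
(18) = 0.00
(19) = -0.00
(20) = 0.00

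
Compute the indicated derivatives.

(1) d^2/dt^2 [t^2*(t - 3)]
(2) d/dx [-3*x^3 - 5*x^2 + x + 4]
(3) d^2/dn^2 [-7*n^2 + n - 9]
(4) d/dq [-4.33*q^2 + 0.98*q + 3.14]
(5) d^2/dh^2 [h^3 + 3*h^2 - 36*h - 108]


(1) = 6*t - 6
(2) = -9*x^2 - 10*x + 1
(3) = -14
(4) = 0.98 - 8.66*q
(5) = 6*h + 6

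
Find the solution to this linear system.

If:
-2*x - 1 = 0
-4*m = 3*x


Then:
m = 3/8
x = -1/2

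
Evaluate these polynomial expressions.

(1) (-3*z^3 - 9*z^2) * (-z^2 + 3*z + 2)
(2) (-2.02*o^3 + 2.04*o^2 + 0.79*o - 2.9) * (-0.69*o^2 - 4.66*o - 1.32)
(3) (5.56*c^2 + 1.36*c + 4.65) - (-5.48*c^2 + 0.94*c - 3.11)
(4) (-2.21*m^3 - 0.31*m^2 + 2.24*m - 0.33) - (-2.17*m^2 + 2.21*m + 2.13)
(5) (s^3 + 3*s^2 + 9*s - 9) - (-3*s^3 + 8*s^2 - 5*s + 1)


(1) = 3*z^5 - 33*z^3 - 18*z^2
(2) = 1.3938*o^5 + 8.0056*o^4 - 7.3851*o^3 - 4.3732*o^2 + 12.4712*o + 3.828
(3) = 11.04*c^2 + 0.42*c + 7.76
(4) = -2.21*m^3 + 1.86*m^2 + 0.03*m - 2.46
(5) = 4*s^3 - 5*s^2 + 14*s - 10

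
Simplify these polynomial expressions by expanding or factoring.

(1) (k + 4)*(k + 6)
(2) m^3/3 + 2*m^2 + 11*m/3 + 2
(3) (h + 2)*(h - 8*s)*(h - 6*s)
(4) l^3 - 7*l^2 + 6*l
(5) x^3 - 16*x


(1) = k^2 + 10*k + 24
(2) = (m/3 + 1)*(m + 1)*(m + 2)
(3) = h^3 - 14*h^2*s + 2*h^2 + 48*h*s^2 - 28*h*s + 96*s^2
(4) = l*(l - 6)*(l - 1)
(5) = x*(x - 4)*(x + 4)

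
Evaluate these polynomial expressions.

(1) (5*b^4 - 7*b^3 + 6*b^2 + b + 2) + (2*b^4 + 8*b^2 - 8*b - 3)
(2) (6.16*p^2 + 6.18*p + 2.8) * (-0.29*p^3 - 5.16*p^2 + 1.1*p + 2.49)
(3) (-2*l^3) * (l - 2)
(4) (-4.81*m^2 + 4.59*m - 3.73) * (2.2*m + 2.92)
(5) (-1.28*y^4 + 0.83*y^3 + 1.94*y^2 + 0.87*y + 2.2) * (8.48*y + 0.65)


(1) = 7*b^4 - 7*b^3 + 14*b^2 - 7*b - 1
(2) = -1.7864*p^5 - 33.5778*p^4 - 25.9248*p^3 + 7.6884*p^2 + 18.4682*p + 6.972
(3) = -2*l^4 + 4*l^3
(4) = -10.582*m^3 - 3.9472*m^2 + 5.1968*m - 10.8916
(5) = -10.8544*y^5 + 6.2064*y^4 + 16.9907*y^3 + 8.6386*y^2 + 19.2215*y + 1.43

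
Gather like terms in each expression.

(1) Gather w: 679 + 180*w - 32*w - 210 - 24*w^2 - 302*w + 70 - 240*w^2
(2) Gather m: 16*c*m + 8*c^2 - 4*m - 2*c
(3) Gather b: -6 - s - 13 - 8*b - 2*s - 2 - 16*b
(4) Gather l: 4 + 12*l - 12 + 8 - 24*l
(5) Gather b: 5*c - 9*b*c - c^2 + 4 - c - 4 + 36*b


(1) = -264*w^2 - 154*w + 539
(2) = 8*c^2 - 2*c + m*(16*c - 4)
(3) = -24*b - 3*s - 21
(4) = -12*l
(5) = b*(36 - 9*c) - c^2 + 4*c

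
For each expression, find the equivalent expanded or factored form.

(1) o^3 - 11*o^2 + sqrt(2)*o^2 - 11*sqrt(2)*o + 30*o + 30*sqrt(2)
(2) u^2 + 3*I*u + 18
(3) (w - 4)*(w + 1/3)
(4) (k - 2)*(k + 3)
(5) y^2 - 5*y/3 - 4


(1) = (o - 6)*(o - 5)*(o + sqrt(2))
(2) = (u - 3*I)*(u + 6*I)
(3) = w^2 - 11*w/3 - 4/3
(4) = k^2 + k - 6
(5) = (y - 3)*(y + 4/3)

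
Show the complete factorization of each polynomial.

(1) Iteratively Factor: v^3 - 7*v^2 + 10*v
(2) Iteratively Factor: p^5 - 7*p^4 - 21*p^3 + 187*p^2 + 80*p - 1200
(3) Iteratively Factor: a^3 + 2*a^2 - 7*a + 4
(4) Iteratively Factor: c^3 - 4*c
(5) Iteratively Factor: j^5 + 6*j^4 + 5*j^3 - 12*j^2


(1) = (v - 5)*(v^2 - 2*v) = v*(v - 5)*(v - 2)
(2) = (p + 4)*(p^4 - 11*p^3 + 23*p^2 + 95*p - 300) = (p - 5)*(p + 4)*(p^3 - 6*p^2 - 7*p + 60) = (p - 5)^2*(p + 4)*(p^2 - p - 12) = (p - 5)^2*(p - 4)*(p + 4)*(p + 3)
(3) = (a - 1)*(a^2 + 3*a - 4) = (a - 1)*(a + 4)*(a - 1)
(4) = (c)*(c^2 - 4) = c*(c - 2)*(c + 2)
(5) = (j - 1)*(j^4 + 7*j^3 + 12*j^2) = (j - 1)*(j + 3)*(j^3 + 4*j^2) = (j - 1)*(j + 3)*(j + 4)*(j^2) = j*(j - 1)*(j + 3)*(j + 4)*(j)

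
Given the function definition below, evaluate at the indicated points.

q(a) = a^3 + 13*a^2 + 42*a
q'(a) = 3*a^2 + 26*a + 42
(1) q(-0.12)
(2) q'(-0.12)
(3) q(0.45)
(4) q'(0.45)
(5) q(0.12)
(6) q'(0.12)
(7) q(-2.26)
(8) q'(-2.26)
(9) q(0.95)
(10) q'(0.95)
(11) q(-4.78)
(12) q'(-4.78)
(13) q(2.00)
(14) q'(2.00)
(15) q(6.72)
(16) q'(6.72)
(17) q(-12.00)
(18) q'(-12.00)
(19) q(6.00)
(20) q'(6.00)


(1) = -4.85
(2) = 38.92
(3) = 21.62
(4) = 54.31
(5) = 5.23
(6) = 45.16
(7) = -40.06
(8) = -1.44
(9) = 52.49
(10) = 69.41
(11) = -12.95
(12) = -13.73
(13) = 144.00
(14) = 106.00
(15) = 1172.76
(16) = 352.20
(17) = -360.00
(18) = 162.00
(19) = 936.00
(20) = 306.00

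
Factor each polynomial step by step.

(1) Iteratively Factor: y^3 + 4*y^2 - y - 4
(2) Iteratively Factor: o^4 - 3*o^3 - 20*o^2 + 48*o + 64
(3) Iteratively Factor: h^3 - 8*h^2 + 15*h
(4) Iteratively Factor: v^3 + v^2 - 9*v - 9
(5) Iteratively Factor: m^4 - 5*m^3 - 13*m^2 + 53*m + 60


(1) = (y - 1)*(y^2 + 5*y + 4) = (y - 1)*(y + 4)*(y + 1)
(2) = (o - 4)*(o^3 + o^2 - 16*o - 16) = (o - 4)*(o + 4)*(o^2 - 3*o - 4) = (o - 4)*(o + 1)*(o + 4)*(o - 4)
(3) = (h - 3)*(h^2 - 5*h) = (h - 5)*(h - 3)*(h)
(4) = (v - 3)*(v^2 + 4*v + 3) = (v - 3)*(v + 1)*(v + 3)
(5) = (m + 3)*(m^3 - 8*m^2 + 11*m + 20) = (m - 4)*(m + 3)*(m^2 - 4*m - 5) = (m - 5)*(m - 4)*(m + 3)*(m + 1)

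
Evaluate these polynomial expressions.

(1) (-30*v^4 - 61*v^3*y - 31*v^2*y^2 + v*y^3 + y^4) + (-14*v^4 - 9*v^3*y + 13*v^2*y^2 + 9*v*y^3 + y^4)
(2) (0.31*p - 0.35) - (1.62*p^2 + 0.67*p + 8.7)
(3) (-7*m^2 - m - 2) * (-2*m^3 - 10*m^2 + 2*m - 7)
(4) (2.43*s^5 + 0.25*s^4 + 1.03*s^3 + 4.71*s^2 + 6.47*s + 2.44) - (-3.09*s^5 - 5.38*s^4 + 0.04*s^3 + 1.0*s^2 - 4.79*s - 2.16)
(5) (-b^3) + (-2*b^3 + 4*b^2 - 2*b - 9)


(1) = -44*v^4 - 70*v^3*y - 18*v^2*y^2 + 10*v*y^3 + 2*y^4
(2) = -1.62*p^2 - 0.36*p - 9.05
(3) = 14*m^5 + 72*m^4 + 67*m^2 + 3*m + 14
(4) = 5.52*s^5 + 5.63*s^4 + 0.99*s^3 + 3.71*s^2 + 11.26*s + 4.6
(5) = -3*b^3 + 4*b^2 - 2*b - 9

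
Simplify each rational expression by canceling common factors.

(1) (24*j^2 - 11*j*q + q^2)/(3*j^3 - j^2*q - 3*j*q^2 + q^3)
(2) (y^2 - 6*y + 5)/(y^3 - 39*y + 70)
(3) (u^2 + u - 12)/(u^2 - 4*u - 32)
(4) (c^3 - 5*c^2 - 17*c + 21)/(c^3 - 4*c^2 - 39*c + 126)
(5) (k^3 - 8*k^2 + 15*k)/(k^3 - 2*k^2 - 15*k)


(1) = (-8*j + q)/(-j^2 + q^2)
(2) = (y - 1)/(y^2 + 5*y - 14)
(3) = (u - 3)/(u - 8)
(4) = (c^2 + 2*c - 3)/(c^2 + 3*c - 18)
(5) = (k - 3)/(k + 3)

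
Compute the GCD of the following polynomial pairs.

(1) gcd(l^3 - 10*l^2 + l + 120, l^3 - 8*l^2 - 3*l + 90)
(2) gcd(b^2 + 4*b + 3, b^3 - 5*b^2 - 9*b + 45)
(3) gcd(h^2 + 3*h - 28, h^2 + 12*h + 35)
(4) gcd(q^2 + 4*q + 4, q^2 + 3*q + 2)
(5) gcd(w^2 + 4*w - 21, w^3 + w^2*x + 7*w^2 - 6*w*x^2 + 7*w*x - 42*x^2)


(1) = gcd((l - 8)*(l - 5)*(l + 3), (l - 6)*(l - 5)*(l + 3)) = l^2 - 2*l - 15
(2) = b + 3
(3) = gcd((h - 4)*(h + 7), (h + 5)*(h + 7)) = h + 7
(4) = q + 2
(5) = gcd((w - 3)*(w + 7), (w + 7)*(w - 2*x)*(w + 3*x)) = w + 7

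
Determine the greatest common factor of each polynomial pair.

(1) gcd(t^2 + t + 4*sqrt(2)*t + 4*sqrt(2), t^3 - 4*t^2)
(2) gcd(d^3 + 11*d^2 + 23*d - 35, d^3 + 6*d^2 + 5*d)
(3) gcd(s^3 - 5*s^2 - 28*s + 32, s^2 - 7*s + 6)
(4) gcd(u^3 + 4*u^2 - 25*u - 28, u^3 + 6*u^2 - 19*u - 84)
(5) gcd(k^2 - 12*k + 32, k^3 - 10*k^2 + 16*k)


(1) = 1
(2) = gcd((d - 1)*(d + 5)*(d + 7), d*(d + 1)*(d + 5)) = d + 5
(3) = gcd((s - 8)*(s - 1)*(s + 4), (s - 6)*(s - 1)) = s - 1
(4) = u^2 + 3*u - 28
(5) = gcd((k - 8)*(k - 4), k*(k - 8)*(k - 2)) = k - 8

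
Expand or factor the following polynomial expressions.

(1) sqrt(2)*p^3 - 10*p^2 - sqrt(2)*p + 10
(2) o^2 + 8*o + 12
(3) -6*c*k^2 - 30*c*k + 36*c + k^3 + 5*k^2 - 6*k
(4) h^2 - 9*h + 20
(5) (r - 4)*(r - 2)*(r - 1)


(1) = (p - 1)*(p - 5*sqrt(2))*(sqrt(2)*p + sqrt(2))
(2) = (o + 2)*(o + 6)
(3) = (-6*c + k)*(k - 1)*(k + 6)
(4) = (h - 5)*(h - 4)
(5) = r^3 - 7*r^2 + 14*r - 8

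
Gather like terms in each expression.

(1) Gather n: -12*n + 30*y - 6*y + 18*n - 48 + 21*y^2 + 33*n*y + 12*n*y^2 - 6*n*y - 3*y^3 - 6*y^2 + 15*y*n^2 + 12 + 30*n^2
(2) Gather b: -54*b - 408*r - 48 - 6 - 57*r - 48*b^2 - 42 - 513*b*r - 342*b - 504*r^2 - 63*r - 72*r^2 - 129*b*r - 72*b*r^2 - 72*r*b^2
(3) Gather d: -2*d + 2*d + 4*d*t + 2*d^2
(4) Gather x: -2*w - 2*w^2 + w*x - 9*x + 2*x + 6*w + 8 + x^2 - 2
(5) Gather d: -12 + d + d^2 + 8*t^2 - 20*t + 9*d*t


(1) = n^2*(15*y + 30) + n*(12*y^2 + 27*y + 6) - 3*y^3 + 15*y^2 + 24*y - 36
(2) = b^2*(-72*r - 48) + b*(-72*r^2 - 642*r - 396) - 576*r^2 - 528*r - 96
(3) = 2*d^2 + 4*d*t
(4) = -2*w^2 + 4*w + x^2 + x*(w - 7) + 6
(5) = d^2 + d*(9*t + 1) + 8*t^2 - 20*t - 12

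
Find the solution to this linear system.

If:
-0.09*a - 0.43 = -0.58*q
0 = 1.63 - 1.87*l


Then:
a = 6.44444444444444*q - 4.77777777777778
l = 0.87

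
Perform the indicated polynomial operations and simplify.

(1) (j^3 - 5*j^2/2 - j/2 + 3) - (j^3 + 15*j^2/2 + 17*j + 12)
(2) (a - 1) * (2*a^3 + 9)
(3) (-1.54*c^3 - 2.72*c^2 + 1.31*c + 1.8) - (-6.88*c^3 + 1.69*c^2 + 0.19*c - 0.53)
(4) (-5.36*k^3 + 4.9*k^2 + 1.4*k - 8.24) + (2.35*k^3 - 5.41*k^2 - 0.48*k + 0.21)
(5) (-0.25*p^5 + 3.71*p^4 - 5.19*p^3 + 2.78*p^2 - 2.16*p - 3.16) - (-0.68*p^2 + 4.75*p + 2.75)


(1) = -10*j^2 - 35*j/2 - 9
(2) = 2*a^4 - 2*a^3 + 9*a - 9
(3) = 5.34*c^3 - 4.41*c^2 + 1.12*c + 2.33
(4) = -3.01*k^3 - 0.51*k^2 + 0.92*k - 8.03
(5) = -0.25*p^5 + 3.71*p^4 - 5.19*p^3 + 3.46*p^2 - 6.91*p - 5.91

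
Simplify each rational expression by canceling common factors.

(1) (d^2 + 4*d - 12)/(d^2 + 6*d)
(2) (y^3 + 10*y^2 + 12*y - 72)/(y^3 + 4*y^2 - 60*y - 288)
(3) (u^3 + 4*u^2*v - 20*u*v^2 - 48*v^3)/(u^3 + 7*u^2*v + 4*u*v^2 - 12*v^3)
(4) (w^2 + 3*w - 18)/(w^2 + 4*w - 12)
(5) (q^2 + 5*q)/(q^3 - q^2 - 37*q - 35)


(1) = (d - 2)/d
(2) = (y - 2)/(y - 8)
(3) = (u - 4*v)/(u - v)
(4) = (w - 3)/(w - 2)
(5) = q/(q^2 - 6*q - 7)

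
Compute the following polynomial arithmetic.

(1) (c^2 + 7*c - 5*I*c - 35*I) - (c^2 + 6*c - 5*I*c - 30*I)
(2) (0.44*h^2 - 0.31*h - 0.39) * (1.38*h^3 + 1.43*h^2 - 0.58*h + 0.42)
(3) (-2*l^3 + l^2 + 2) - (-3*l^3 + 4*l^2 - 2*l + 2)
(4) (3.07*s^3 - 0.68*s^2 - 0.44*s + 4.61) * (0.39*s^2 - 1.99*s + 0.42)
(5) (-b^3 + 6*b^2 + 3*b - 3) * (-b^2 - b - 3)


(1) = c - 5*I
(2) = 0.6072*h^5 + 0.2014*h^4 - 1.2367*h^3 - 0.1931*h^2 + 0.096*h - 0.1638
(3) = l^3 - 3*l^2 + 2*l
(4) = 1.1973*s^5 - 6.3745*s^4 + 2.471*s^3 + 2.3879*s^2 - 9.3587*s + 1.9362
(5) = b^5 - 5*b^4 - 6*b^3 - 18*b^2 - 6*b + 9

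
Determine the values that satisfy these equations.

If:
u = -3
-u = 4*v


Then:
u = -3
v = 3/4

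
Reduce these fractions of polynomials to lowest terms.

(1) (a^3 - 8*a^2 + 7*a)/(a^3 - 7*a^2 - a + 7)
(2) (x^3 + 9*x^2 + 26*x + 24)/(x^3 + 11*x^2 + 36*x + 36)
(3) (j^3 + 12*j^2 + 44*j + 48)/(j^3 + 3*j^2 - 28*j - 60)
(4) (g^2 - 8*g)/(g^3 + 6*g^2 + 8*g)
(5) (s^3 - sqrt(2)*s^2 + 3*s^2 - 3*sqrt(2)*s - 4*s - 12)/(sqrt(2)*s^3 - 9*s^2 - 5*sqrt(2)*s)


(1) = a/(a + 1)
(2) = (x + 4)/(x + 6)
(3) = (j + 4)/(j - 5)
(4) = (g - 8)/(g^2 + 6*g + 8)
(5) = (s^3 + s^2*(3 - sqrt(2)) + s*(-3*sqrt(2) - 4) - 12)/(sqrt(2)*s^3 - 9*s^2 - 5*sqrt(2)*s)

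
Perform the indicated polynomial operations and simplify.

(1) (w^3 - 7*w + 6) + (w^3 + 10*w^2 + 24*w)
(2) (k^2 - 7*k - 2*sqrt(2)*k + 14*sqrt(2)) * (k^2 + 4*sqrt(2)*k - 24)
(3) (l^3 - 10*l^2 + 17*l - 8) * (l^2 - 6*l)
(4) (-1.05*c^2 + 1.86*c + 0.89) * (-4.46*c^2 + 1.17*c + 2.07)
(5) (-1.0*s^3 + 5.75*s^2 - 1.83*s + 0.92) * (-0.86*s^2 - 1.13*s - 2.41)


(1) = 2*w^3 + 10*w^2 + 17*w + 6
(2) = k^4 - 7*k^3 + 2*sqrt(2)*k^3 - 40*k^2 - 14*sqrt(2)*k^2 + 48*sqrt(2)*k + 280*k - 336*sqrt(2)
(3) = l^5 - 16*l^4 + 77*l^3 - 110*l^2 + 48*l
(4) = 4.683*c^4 - 9.5241*c^3 - 3.9667*c^2 + 4.8915*c + 1.8423
(5) = 0.86*s^5 - 3.815*s^4 - 2.5137*s^3 - 12.5808*s^2 + 3.3707*s - 2.2172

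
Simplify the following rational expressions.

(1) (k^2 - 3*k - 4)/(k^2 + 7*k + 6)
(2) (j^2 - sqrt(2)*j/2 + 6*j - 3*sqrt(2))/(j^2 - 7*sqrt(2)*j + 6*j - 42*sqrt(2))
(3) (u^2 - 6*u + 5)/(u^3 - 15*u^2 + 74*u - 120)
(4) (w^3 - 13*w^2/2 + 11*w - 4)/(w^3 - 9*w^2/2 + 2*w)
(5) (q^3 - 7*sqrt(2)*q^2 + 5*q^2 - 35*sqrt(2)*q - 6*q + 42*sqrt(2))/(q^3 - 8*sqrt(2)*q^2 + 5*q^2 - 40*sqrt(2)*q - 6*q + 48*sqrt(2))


(1) = (k - 4)/(k + 6)
(2) = (2*j - sqrt(2))/(2*j - 14*sqrt(2))
(3) = (u - 1)/(u^2 - 10*u + 24)
(4) = (w - 2)/w
(5) = (q - 7*sqrt(2))/(q - 8*sqrt(2))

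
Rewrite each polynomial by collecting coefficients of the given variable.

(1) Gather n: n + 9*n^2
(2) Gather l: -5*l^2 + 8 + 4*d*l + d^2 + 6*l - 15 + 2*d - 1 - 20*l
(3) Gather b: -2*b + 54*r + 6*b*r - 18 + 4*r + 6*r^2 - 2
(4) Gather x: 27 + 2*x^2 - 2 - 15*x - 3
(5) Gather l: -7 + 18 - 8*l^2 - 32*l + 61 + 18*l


(1) = 9*n^2 + n
(2) = d^2 + 2*d - 5*l^2 + l*(4*d - 14) - 8
(3) = b*(6*r - 2) + 6*r^2 + 58*r - 20
(4) = 2*x^2 - 15*x + 22
(5) = -8*l^2 - 14*l + 72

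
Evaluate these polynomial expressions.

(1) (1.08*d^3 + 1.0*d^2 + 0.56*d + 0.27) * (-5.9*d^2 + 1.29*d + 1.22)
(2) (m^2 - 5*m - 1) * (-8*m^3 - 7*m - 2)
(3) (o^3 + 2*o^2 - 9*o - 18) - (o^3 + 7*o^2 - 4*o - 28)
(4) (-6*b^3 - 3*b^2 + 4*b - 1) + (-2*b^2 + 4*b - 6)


(1) = -6.372*d^5 - 4.5068*d^4 - 0.6964*d^3 + 0.3494*d^2 + 1.0315*d + 0.3294
(2) = -8*m^5 + 40*m^4 + m^3 + 33*m^2 + 17*m + 2
(3) = -5*o^2 - 5*o + 10
(4) = -6*b^3 - 5*b^2 + 8*b - 7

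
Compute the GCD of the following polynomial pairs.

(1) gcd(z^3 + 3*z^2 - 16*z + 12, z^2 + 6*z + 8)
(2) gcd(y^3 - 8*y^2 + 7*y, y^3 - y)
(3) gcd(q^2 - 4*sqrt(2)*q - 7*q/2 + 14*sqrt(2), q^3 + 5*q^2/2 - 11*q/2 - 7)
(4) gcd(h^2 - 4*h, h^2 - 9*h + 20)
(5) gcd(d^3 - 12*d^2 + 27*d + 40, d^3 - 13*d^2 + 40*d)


(1) = gcd((z - 2)*(z - 1)*(z + 6), (z + 2)*(z + 4)) = 1
(2) = gcd(y*(y - 7)*(y - 1), y*(y - 1)*(y + 1)) = y^2 - y
(3) = 1
(4) = gcd(h*(h - 4), (h - 5)*(h - 4)) = h - 4
(5) = d^2 - 13*d + 40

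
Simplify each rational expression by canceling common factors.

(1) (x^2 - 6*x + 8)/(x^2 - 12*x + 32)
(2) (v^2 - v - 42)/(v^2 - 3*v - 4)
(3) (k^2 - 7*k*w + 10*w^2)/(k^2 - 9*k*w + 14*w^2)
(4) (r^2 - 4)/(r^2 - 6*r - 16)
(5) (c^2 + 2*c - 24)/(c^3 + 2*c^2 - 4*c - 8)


(1) = (x - 2)/(x - 8)
(2) = (v^2 - v - 42)/(v^2 - 3*v - 4)
(3) = (-k + 5*w)/(-k + 7*w)
(4) = (r - 2)/(r - 8)
(5) = (c^2 + 2*c - 24)/(c^3 + 2*c^2 - 4*c - 8)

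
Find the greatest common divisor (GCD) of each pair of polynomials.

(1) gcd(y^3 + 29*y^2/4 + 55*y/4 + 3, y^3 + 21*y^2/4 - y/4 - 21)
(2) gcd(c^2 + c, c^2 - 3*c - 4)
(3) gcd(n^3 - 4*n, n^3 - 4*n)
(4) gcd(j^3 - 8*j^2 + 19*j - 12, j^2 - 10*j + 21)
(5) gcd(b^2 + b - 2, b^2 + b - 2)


(1) = gcd((y + 1/4)*(y + 3)*(y + 4), (y - 7/4)*(y + 3)*(y + 4)) = y^2 + 7*y + 12
(2) = gcd(c*(c + 1), (c - 4)*(c + 1)) = c + 1
(3) = gcd(n*(n - 2)*(n + 2), n*(n - 2)*(n + 2)) = n^3 - 4*n
(4) = j - 3
(5) = gcd((b - 1)*(b + 2), (b - 1)*(b + 2)) = b^2 + b - 2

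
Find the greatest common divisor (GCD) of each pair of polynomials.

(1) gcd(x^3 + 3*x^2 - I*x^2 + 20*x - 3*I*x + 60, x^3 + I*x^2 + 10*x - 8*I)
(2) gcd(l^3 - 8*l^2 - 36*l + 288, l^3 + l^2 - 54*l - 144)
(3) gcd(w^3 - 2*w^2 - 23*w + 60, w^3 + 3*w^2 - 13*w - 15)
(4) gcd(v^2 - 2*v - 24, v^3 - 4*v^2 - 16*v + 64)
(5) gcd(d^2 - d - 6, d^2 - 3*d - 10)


(1) = gcd((x + 3)*(x - 5*I)*(x + 4*I), (x - 2*I)*(x - I)*(x + 4*I)) = x + 4*I
(2) = gcd((l - 8)*(l - 6)*(l + 6), (l - 8)*(l + 3)*(l + 6)) = l^2 - 2*l - 48
(3) = gcd((w - 4)*(w - 3)*(w + 5), (w - 3)*(w + 1)*(w + 5)) = w^2 + 2*w - 15
(4) = gcd((v - 6)*(v + 4), (v - 4)^2*(v + 4)) = v + 4
(5) = d + 2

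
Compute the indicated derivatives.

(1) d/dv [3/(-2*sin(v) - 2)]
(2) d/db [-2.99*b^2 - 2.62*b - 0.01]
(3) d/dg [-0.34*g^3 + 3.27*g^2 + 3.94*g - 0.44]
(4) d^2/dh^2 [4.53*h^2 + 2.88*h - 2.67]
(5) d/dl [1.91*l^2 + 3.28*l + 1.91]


(1) = 3*cos(v)/(2*(sin(v) + 1)^2)
(2) = -5.98*b - 2.62
(3) = -1.02*g^2 + 6.54*g + 3.94
(4) = 9.06000000000000
(5) = 3.82*l + 3.28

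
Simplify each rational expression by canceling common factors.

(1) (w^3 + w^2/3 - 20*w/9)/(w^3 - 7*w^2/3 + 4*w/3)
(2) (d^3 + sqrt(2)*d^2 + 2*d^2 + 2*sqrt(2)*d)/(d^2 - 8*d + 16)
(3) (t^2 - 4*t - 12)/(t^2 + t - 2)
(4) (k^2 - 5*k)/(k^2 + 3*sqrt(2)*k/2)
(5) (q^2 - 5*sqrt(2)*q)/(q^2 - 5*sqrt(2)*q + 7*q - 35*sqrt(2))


(1) = (3*w + 5)/(3*w - 3)
(2) = (d^3 + d^2*(sqrt(2) + 2) + 2*sqrt(2)*d)/(d^2 - 8*d + 16)
(3) = (t - 6)/(t - 1)
(4) = (2*k - 10)/(2*k + 3*sqrt(2))
(5) = q/(q + 7)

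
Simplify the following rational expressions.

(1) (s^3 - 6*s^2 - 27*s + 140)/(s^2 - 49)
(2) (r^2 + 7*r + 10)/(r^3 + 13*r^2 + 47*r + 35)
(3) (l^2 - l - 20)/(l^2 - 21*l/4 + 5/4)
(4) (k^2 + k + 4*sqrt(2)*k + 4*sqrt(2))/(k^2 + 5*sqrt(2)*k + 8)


(1) = (s^2 + s - 20)/(s + 7)
(2) = (r + 2)/(r^2 + 8*r + 7)
(3) = (4*l + 16)/(4*l - 1)
(4) = (k + 1)/(k + sqrt(2))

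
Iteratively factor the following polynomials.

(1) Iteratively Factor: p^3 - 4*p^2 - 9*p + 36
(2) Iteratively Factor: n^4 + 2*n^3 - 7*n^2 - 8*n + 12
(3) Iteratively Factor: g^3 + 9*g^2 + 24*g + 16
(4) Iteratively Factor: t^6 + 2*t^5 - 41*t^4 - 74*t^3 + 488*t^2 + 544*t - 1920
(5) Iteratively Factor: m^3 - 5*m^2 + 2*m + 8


(1) = (p - 3)*(p^2 - p - 12) = (p - 3)*(p + 3)*(p - 4)
(2) = (n - 1)*(n^3 + 3*n^2 - 4*n - 12) = (n - 1)*(n + 2)*(n^2 + n - 6) = (n - 1)*(n + 2)*(n + 3)*(n - 2)
(3) = (g + 1)*(g^2 + 8*g + 16) = (g + 1)*(g + 4)*(g + 4)
(4) = (t - 5)*(t^5 + 7*t^4 - 6*t^3 - 104*t^2 - 32*t + 384) = (t - 5)*(t + 4)*(t^4 + 3*t^3 - 18*t^2 - 32*t + 96) = (t - 5)*(t + 4)^2*(t^3 - t^2 - 14*t + 24) = (t - 5)*(t + 4)^3*(t^2 - 5*t + 6) = (t - 5)*(t - 2)*(t + 4)^3*(t - 3)
(5) = (m + 1)*(m^2 - 6*m + 8) = (m - 4)*(m + 1)*(m - 2)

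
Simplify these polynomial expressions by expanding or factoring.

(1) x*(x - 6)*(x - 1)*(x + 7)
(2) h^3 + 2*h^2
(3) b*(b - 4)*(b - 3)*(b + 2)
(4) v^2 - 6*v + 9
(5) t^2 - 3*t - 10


(1) = x^4 - 43*x^2 + 42*x
(2) = h^2*(h + 2)
(3) = b^4 - 5*b^3 - 2*b^2 + 24*b
(4) = (v - 3)^2
(5) = (t - 5)*(t + 2)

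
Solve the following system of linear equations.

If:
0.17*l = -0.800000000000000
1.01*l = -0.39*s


Then:
l = -4.71
s = 12.19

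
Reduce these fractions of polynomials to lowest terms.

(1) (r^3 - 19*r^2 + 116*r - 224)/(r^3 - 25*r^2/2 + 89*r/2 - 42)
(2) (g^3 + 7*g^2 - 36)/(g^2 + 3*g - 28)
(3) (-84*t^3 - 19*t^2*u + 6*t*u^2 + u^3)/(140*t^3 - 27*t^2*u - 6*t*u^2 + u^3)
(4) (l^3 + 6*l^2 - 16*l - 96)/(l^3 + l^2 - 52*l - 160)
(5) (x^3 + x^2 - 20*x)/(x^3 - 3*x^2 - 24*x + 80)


(1) = (2*r - 16)/(2*r - 3)
(2) = (g^3 + 7*g^2 - 36)/(g^2 + 3*g - 28)
(3) = (-21*t^2 - 10*t*u - u^2)/(35*t^2 + 2*t*u - u^2)
(4) = (l^2 + 2*l - 24)/(l^2 - 3*l - 40)
(5) = x/(x - 4)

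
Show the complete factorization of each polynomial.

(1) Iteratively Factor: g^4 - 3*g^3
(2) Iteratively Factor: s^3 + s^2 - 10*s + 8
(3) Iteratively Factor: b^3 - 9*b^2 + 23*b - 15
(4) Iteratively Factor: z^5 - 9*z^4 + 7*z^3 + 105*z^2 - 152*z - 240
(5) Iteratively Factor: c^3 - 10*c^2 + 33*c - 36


(1) = (g)*(g^3 - 3*g^2) = g^2*(g^2 - 3*g) = g^2*(g - 3)*(g)
(2) = (s - 2)*(s^2 + 3*s - 4) = (s - 2)*(s + 4)*(s - 1)
(3) = (b - 3)*(b^2 - 6*b + 5) = (b - 3)*(b - 1)*(b - 5)
(4) = (z - 4)*(z^4 - 5*z^3 - 13*z^2 + 53*z + 60) = (z - 4)*(z + 1)*(z^3 - 6*z^2 - 7*z + 60) = (z - 4)*(z + 1)*(z + 3)*(z^2 - 9*z + 20) = (z - 5)*(z - 4)*(z + 1)*(z + 3)*(z - 4)
(5) = (c - 3)*(c^2 - 7*c + 12) = (c - 3)^2*(c - 4)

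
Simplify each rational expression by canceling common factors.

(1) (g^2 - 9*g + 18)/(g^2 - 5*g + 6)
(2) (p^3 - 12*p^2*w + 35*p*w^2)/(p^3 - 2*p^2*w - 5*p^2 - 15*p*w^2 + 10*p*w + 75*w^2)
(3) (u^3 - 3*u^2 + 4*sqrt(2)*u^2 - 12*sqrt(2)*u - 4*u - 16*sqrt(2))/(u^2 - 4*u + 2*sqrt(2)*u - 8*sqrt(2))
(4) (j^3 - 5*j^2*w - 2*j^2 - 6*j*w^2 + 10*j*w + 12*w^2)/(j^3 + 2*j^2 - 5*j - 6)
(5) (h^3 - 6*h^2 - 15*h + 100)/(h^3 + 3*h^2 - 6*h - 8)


(1) = (g - 6)/(g - 2)
(2) = (p^2 - 7*p*w)/(p^2 + 3*p*w - 5*p - 15*w)
(3) = (u^2 + u*(1 + 4*sqrt(2)) + 4*sqrt(2))/(u + 2*sqrt(2))
(4) = (j^2 - 5*j*w - 6*w^2)/(j^2 + 4*j + 3)
(5) = (h^2 - 10*h + 25)/(h^2 - h - 2)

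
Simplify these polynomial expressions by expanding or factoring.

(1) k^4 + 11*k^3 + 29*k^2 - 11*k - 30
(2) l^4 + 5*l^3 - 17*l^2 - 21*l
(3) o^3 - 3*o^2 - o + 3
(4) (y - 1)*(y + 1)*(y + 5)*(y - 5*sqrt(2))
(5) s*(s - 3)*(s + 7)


(1) = (k - 1)*(k + 1)*(k + 5)*(k + 6)
(2) = l*(l - 3)*(l + 1)*(l + 7)
(3) = (o - 3)*(o - 1)*(o + 1)
(4) = y^4 - 5*sqrt(2)*y^3 + 5*y^3 - 25*sqrt(2)*y^2 - y^2 - 5*y + 5*sqrt(2)*y + 25*sqrt(2)
(5) = s^3 + 4*s^2 - 21*s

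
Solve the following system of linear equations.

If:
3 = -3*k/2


Then:
k = -2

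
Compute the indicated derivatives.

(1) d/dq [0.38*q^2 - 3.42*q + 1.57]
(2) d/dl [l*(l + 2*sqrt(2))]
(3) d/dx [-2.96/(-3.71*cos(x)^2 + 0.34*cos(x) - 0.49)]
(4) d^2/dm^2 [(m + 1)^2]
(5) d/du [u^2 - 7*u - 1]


(1) = 0.76*q - 3.42
(2) = 2*l + 2*sqrt(2)
(3) = (21.9632*cos(x) - 1.0064)*sin(x)/(3.71*cos(x)^2 - 0.34*cos(x) + 0.49)^2
(4) = 2
(5) = 2*u - 7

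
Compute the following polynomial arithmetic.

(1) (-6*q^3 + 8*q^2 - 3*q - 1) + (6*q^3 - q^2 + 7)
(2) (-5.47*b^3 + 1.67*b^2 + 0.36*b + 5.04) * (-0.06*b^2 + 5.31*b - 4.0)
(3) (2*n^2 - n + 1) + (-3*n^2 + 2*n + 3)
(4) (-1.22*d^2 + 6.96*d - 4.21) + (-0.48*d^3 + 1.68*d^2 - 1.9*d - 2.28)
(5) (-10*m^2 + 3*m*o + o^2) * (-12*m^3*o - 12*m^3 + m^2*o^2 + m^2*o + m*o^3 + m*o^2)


(1) = 7*q^2 - 3*q + 6
(2) = 0.3282*b^5 - 29.1459*b^4 + 30.7261*b^3 - 5.0708*b^2 + 25.3224*b - 20.16
(3) = -n^2 + n + 4
(4) = -0.48*d^3 + 0.46*d^2 + 5.06*d - 6.49
(5) = 120*m^5*o + 120*m^5 - 46*m^4*o^2 - 46*m^4*o - 19*m^3*o^3 - 19*m^3*o^2 + 4*m^2*o^4 + 4*m^2*o^3 + m*o^5 + m*o^4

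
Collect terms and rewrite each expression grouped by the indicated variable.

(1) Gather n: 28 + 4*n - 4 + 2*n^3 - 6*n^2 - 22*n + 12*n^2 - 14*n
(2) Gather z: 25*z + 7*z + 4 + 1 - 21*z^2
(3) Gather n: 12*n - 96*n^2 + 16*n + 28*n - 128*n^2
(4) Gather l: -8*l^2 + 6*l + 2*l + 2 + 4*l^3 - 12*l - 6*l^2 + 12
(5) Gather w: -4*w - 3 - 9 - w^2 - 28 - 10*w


(1) = 2*n^3 + 6*n^2 - 32*n + 24
(2) = -21*z^2 + 32*z + 5
(3) = -224*n^2 + 56*n
(4) = 4*l^3 - 14*l^2 - 4*l + 14
(5) = -w^2 - 14*w - 40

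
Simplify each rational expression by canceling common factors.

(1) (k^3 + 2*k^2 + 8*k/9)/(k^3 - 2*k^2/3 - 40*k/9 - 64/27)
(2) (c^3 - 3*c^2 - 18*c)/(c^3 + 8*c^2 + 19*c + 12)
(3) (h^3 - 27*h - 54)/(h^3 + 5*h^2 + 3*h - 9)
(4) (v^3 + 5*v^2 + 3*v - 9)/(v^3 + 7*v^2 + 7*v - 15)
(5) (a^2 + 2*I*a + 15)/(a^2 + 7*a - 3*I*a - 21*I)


(1) = 3*k/(3*k - 8)
(2) = (c^2 - 6*c)/(c^2 + 5*c + 4)
(3) = (h - 6)/(h - 1)
(4) = (v + 3)/(v + 5)
(5) = (a + 5*I)/(a + 7)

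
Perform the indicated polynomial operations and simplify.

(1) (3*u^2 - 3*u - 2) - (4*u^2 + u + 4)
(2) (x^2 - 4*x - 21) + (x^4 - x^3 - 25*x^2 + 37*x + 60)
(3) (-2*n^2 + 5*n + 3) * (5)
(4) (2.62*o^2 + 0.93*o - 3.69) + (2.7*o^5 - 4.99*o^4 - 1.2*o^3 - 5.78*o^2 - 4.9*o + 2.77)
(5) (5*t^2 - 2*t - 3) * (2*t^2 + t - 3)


(1) = -u^2 - 4*u - 6
(2) = x^4 - x^3 - 24*x^2 + 33*x + 39
(3) = -10*n^2 + 25*n + 15
(4) = 2.7*o^5 - 4.99*o^4 - 1.2*o^3 - 3.16*o^2 - 3.97*o - 0.92
(5) = 10*t^4 + t^3 - 23*t^2 + 3*t + 9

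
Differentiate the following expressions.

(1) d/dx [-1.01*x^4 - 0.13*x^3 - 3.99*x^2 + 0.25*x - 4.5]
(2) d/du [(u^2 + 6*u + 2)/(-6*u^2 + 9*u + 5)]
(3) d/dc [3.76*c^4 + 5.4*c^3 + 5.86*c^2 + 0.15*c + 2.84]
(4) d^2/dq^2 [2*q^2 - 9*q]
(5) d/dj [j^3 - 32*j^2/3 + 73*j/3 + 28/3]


(1) = -4.04*x^3 - 0.39*x^2 - 7.98*x + 0.25
(2) = (45*u^2 + 34*u + 12)/(36*u^4 - 108*u^3 + 21*u^2 + 90*u + 25)
(3) = 15.04*c^3 + 16.2*c^2 + 11.72*c + 0.15
(4) = 4
(5) = 3*j^2 - 64*j/3 + 73/3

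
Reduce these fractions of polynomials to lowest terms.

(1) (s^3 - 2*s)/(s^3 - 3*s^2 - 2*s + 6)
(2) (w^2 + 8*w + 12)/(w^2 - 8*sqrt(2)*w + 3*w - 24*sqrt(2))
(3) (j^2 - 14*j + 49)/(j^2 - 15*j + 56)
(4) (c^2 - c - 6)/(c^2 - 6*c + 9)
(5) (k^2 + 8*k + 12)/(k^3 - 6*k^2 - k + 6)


(1) = s/(s - 3)
(2) = (w^2 + 8*w + 12)/(w^2 + w*(3 - 8*sqrt(2)) - 24*sqrt(2))
(3) = (j - 7)/(j - 8)
(4) = (c + 2)/(c - 3)
(5) = (k^2 + 8*k + 12)/(k^3 - 6*k^2 - k + 6)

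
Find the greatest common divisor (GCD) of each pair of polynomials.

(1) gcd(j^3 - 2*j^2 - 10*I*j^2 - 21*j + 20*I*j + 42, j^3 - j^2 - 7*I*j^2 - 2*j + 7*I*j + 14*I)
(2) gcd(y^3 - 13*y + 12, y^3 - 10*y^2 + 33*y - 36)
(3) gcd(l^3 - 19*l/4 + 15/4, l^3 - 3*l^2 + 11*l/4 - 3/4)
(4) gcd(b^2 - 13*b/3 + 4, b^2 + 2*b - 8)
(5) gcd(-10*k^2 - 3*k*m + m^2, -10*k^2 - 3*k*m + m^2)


(1) = j^2 + j*(-2 - 7*I) + 14*I
(2) = y - 3
(3) = gcd((l - 3/2)*(l - 1)*(l + 5/2), (l - 3/2)*(l - 1)*(l - 1/2)) = l^2 - 5*l/2 + 3/2
(4) = gcd((b - 3)*(b - 4/3), (b - 2)*(b + 4)) = 1
(5) = gcd((-5*k + m)*(2*k + m), (-5*k + m)*(2*k + m)) = 10*k^2 + 3*k*m - m^2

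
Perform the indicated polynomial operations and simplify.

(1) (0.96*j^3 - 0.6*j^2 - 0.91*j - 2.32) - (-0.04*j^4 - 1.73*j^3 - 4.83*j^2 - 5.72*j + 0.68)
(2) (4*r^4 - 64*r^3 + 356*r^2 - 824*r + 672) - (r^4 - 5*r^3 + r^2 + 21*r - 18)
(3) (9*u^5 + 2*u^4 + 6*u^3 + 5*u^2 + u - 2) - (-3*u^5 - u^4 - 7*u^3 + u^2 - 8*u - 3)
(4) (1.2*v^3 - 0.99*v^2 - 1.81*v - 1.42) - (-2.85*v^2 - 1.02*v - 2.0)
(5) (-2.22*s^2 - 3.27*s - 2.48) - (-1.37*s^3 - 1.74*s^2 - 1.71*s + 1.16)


(1) = 0.04*j^4 + 2.69*j^3 + 4.23*j^2 + 4.81*j - 3.0
(2) = 3*r^4 - 59*r^3 + 355*r^2 - 845*r + 690
(3) = 12*u^5 + 3*u^4 + 13*u^3 + 4*u^2 + 9*u + 1
(4) = 1.2*v^3 + 1.86*v^2 - 0.79*v + 0.58
(5) = 1.37*s^3 - 0.48*s^2 - 1.56*s - 3.64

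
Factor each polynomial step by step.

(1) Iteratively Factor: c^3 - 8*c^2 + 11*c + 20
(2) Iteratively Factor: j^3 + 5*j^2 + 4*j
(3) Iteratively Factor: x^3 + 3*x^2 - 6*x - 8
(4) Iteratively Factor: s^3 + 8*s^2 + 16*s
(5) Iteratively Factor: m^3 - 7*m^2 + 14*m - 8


(1) = (c - 5)*(c^2 - 3*c - 4) = (c - 5)*(c + 1)*(c - 4)
(2) = (j)*(j^2 + 5*j + 4) = j*(j + 1)*(j + 4)
(3) = (x - 2)*(x^2 + 5*x + 4) = (x - 2)*(x + 4)*(x + 1)
(4) = (s + 4)*(s^2 + 4*s) = (s + 4)^2*(s)
(5) = (m - 1)*(m^2 - 6*m + 8) = (m - 2)*(m - 1)*(m - 4)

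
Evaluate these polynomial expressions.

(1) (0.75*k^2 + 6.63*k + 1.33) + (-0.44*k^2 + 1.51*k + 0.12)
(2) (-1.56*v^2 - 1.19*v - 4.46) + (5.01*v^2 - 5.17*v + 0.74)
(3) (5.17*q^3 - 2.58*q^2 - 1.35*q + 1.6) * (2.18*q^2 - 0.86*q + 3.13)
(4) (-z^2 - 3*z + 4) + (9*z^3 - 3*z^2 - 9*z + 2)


(1) = 0.31*k^2 + 8.14*k + 1.45
(2) = 3.45*v^2 - 6.36*v - 3.72
(3) = 11.2706*q^5 - 10.0706*q^4 + 15.4579*q^3 - 3.4264*q^2 - 5.6015*q + 5.008
(4) = 9*z^3 - 4*z^2 - 12*z + 6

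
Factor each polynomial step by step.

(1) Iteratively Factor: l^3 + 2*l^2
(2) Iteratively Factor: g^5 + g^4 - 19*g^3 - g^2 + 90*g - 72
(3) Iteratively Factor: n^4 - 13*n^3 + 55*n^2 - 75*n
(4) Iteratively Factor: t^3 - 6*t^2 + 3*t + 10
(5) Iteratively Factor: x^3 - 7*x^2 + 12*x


(1) = (l)*(l^2 + 2*l) = l^2*(l + 2)
(2) = (g - 3)*(g^4 + 4*g^3 - 7*g^2 - 22*g + 24) = (g - 3)*(g - 1)*(g^3 + 5*g^2 - 2*g - 24) = (g - 3)*(g - 1)*(g + 4)*(g^2 + g - 6) = (g - 3)*(g - 1)*(g + 3)*(g + 4)*(g - 2)
(3) = (n - 5)*(n^3 - 8*n^2 + 15*n) = n*(n - 5)*(n^2 - 8*n + 15) = n*(n - 5)^2*(n - 3)
(4) = (t - 2)*(t^2 - 4*t - 5) = (t - 2)*(t + 1)*(t - 5)
(5) = (x - 4)*(x^2 - 3*x) = x*(x - 4)*(x - 3)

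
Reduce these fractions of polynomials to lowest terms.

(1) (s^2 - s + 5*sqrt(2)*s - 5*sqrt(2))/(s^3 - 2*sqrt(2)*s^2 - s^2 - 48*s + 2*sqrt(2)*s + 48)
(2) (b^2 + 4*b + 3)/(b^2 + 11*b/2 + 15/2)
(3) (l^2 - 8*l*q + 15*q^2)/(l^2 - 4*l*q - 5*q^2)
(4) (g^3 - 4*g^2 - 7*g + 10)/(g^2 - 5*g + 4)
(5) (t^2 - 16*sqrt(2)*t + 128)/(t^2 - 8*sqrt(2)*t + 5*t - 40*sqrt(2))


(1) = (s + 5*sqrt(2))/(s^2 - 2*sqrt(2)*s - 48)
(2) = (2*b + 2)/(2*b + 5)
(3) = (l - 3*q)/(l + q)
(4) = (g^2 - 3*g - 10)/(g - 4)
(5) = (t - 8*sqrt(2))/(t + 5)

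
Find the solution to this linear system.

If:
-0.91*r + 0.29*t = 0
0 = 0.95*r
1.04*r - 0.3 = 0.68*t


Then:
No Solution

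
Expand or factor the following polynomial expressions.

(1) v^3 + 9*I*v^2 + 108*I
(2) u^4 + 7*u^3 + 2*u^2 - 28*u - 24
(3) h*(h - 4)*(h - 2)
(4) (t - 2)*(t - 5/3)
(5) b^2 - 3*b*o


(1) = (v - 3*I)*(v + 6*I)^2
(2) = (u - 2)*(u + 1)*(u + 2)*(u + 6)
(3) = h^3 - 6*h^2 + 8*h
(4) = t^2 - 11*t/3 + 10/3
(5) = b*(b - 3*o)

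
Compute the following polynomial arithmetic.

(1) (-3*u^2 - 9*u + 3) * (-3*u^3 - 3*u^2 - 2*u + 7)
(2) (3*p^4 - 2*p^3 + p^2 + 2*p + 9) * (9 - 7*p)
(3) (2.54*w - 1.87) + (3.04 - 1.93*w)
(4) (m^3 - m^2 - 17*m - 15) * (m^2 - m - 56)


(1) = 9*u^5 + 36*u^4 + 24*u^3 - 12*u^2 - 69*u + 21
(2) = -21*p^5 + 41*p^4 - 25*p^3 - 5*p^2 - 45*p + 81
(3) = 0.61*w + 1.17
(4) = m^5 - 2*m^4 - 72*m^3 + 58*m^2 + 967*m + 840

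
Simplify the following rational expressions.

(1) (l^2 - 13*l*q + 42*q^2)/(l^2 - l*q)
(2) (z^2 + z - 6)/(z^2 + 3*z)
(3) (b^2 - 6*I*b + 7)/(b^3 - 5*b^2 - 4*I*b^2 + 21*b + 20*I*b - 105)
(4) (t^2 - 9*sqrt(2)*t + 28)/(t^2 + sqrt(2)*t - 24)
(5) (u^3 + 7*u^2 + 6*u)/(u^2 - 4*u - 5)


(1) = (-l^2 + 13*l*q - 42*q^2)/(-l^2 + l*q)
(2) = (z - 2)/z
(3) = (b + I)/(b^2 + b*(-5 + 3*I) - 15*I)
(4) = (t^2 - 9*sqrt(2)*t + 28)/(t^2 + sqrt(2)*t - 24)
(5) = (u^2 + 6*u)/(u - 5)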